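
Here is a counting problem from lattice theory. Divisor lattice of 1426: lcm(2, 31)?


Join=lcm.
gcd(2,31)=1
lcm=62


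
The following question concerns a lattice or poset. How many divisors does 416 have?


Divisors of 416: [1, 2, 4, 8, 13, 16, 26, 32, 52, 104, 208, 416]
Count: 12


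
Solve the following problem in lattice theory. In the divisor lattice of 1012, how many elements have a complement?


An element a is complemented if some b has a meet b = bottom, a join b = top.
a is complemented iff gcd(a, n/a)=1, i.e. a is a unitary divisor of 1012.
Complemented elements: 1, 4, 11, 23, 44, 92, ... (2 more)
Count: 8


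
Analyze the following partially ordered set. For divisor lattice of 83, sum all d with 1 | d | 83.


Interval [1,83] in divisors of 83: [1, 83]
Sum = 84


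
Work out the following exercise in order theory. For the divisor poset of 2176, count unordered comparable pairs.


A comparable pair {a,b} has a < b or b < a in the order.
Count unordered pairs where one element is strictly below the other.
Examples: {1,2}, {1,4}, {1,8}, {1,16}, ...
Total comparable pairs: 92


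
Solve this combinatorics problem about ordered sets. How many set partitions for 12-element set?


B(n) = number of set partitions of an n-element set.
B(n) satisfies the recurrence: B(n+1) = sum_k C(n,k)*B(k).
B(12) = 4213597


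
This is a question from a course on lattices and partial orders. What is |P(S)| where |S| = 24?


Power set = 2^n.
2^24 = 16777216


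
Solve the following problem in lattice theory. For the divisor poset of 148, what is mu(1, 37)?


In a divisor lattice, mu(a,b) = mu(b/a) where mu is the classical Mobius function.
b/a = 37/1 = 37
Prime factorization of 37: primes [37]
37 is squarefree with 1 prime factor(s), so mu(37) = (-1)^1 = -1


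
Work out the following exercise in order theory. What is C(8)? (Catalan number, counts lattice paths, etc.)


C(n) = C(2n, n) / (n+1).
C(16, 8) = 12870
C(8) = 12870 / 9 = 1430


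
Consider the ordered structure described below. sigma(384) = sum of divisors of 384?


sigma(n) = sum of divisors.
Divisors of 384: [1, 2, 3, 4, 6, 8, 12, 16, 24, 32, 48, 64, 96, 128, 192, 384]
Sum = 1020


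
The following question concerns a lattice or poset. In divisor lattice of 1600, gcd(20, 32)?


Meet=gcd.
gcd(20,32)=4


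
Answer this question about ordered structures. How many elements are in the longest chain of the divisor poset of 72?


A chain is a totally ordered subset; we count the number of elements in a maximum chain.
Compute, for each element x, the size of the longest chain ending at x:
  1: 1
  2: 2
  3: 2
  4: 3
  9: 3
  6: 3
  ...
A maximum chain: 1 < 2 < 4 < 8 < 24 < 72
Number of elements in the longest chain: 6


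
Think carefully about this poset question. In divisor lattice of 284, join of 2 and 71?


In a divisor lattice, join = lcm (least common multiple).
gcd(2,71) = 1
lcm(2,71) = 2*71/gcd = 142/1 = 142


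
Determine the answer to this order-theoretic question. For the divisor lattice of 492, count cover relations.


A cover relation a -< b holds when a < b with no c strictly between.
Cover relations:
  1 -< 2
  1 -< 3
  1 -< 41
  2 -< 4
  2 -< 6
  2 -< 82
  3 -< 6
  3 -< 123
  ...12 more
Total: 20


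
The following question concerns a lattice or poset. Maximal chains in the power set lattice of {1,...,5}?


A maximal chain goes from the minimum element to a maximal element via cover relations.
Counting all min-to-max paths in the cover graph.
Total maximal chains: 120


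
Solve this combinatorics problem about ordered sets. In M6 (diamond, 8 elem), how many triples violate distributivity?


Distributive law: a ^ (b v c) = (a ^ b) v (a ^ c).
Check all 8^3 = 512 ordered triples (a,b,c).
  e.g. a=a1, b=a2, c=a3: lhs=a1 != rhs=0
  e.g. a=a1, b=a2, c=a4: lhs=a1 != rhs=0
Total violating triples: 120


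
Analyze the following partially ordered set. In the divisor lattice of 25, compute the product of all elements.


Divisors of 25: [1, 5, 25]
Product = n^(d(n)/2) = 25^(3/2)
Product = 125


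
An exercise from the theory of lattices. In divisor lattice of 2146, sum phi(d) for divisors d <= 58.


Divisors of 2146 up to 58: [1, 2, 29, 37, 58]
phi values: [1, 1, 28, 36, 28]
Sum = 94


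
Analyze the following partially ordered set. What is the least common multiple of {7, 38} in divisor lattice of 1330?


In a divisor lattice, join = lcm (least common multiple).
Compute lcm iteratively: start with first element, then lcm(current, next).
Elements: [7, 38]
lcm(7,38) = 266
Final lcm = 266


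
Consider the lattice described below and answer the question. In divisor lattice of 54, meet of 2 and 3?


In a divisor lattice, meet = gcd (greatest common divisor).
By Euclidean algorithm or factoring: gcd(2,3) = 1


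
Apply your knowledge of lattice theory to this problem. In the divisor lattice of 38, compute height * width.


Height = length of longest chain minus 1; width = size of largest antichain.
A maximum chain: 1 | 19 | 38  (height 2).
A maximum antichain: {2, 19}  (width 2).
Product = 2 * 2 = 4


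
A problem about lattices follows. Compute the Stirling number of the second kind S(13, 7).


S(n,k) = k*S(n-1,k) + S(n-1,k-1).
S(12,7) = 627396, S(12,6) = 1323652
S(13,7) = 7*627396 + 1323652 = 4391772 + 1323652
S(13,7) = 5715424


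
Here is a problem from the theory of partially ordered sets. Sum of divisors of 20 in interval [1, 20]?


Interval [1,20] in divisors of 20: [1, 2, 4, 5, 10, 20]
Sum = 42


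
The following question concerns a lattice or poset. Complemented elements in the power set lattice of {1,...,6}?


An element a is complemented if some b has a meet b = bottom, a join b = top.
every subset A has complement S\A, so all elements are complemented.
Complemented elements: {}, {1}, {2}, {3}, {4}, {5}, ... (58 more)
Count: 64


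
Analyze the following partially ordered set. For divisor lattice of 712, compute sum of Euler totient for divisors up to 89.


Divisors of 712 up to 89: [1, 2, 4, 8, 89]
phi values: [1, 1, 2, 4, 88]
Sum = 96


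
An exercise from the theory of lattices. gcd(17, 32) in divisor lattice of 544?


Meet=gcd.
gcd(17,32)=1


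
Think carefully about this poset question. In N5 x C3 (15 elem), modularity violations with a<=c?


Modular law: if a <= c then a v (b ^ c) = (a v b) ^ c.
Check all triples (a,b,c) with a <= c among 15 elements.
  e.g. a=(a,0), b=(c,0), c=(b,0): lhs=(a,0) != rhs=(b,0)
  e.g. a=(a,0), b=(c,1), c=(b,0): lhs=(a,0) != rhs=(b,0)
Total violating triples: 18


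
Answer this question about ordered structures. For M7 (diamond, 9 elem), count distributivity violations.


Distributive law: a ^ (b v c) = (a ^ b) v (a ^ c).
Check all 9^3 = 729 ordered triples (a,b,c).
  e.g. a=a1, b=a2, c=a3: lhs=a1 != rhs=0
  e.g. a=a1, b=a2, c=a4: lhs=a1 != rhs=0
Total violating triples: 210


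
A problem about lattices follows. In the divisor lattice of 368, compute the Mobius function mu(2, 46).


In a divisor lattice, mu(a,b) = mu(b/a) where mu is the classical Mobius function.
b/a = 46/2 = 23
Prime factorization of 23: primes [23]
23 is squarefree with 1 prime factor(s), so mu(23) = (-1)^1 = -1


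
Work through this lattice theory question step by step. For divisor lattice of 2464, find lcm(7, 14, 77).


In a divisor lattice, join = lcm (least common multiple).
Compute lcm iteratively: start with first element, then lcm(current, next).
Elements: [7, 14, 77]
lcm(7,14) = 14
lcm(14,77) = 154
Final lcm = 154


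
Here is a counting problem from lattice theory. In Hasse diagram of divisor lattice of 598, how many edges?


A cover relation a -< b holds when a < b with no c strictly between.
Cover relations:
  1 -< 2
  1 -< 13
  1 -< 23
  2 -< 26
  2 -< 46
  13 -< 26
  13 -< 299
  23 -< 46
  ...4 more
Total: 12


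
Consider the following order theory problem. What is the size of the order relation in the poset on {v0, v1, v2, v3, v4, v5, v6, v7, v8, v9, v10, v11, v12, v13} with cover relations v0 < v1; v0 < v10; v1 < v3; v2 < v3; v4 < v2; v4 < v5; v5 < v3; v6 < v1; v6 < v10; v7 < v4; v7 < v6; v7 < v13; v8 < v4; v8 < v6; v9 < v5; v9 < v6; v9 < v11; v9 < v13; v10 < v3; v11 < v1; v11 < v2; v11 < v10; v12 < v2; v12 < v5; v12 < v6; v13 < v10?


The order relation is {(a,b) : a <= b}, reflexive so it includes (a,a).
Examples: (v0,v0), (v0,v1), (v0,v10), (v0,v3), (v1,v1), ...
Total ordered pairs: 62


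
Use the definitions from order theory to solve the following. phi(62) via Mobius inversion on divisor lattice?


phi(n) = n * prod_{p|n} (1 - 1/p).
Prime divisors of 62: [2, 31]
phi(62) = 62 * (1 - 1/2) * (1 - 1/31)
phi(62) = 30


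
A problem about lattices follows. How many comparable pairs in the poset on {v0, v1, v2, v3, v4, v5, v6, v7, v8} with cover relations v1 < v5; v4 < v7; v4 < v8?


A comparable pair {a,b} has a < b or b < a in the order.
Count unordered pairs where one element is strictly below the other.
Examples: {v1,v5}, {v4,v7}, {v4,v8}
Total comparable pairs: 3


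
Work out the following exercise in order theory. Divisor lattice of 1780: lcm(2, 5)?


Join=lcm.
gcd(2,5)=1
lcm=10


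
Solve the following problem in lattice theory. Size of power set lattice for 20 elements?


Power set = 2^n.
2^20 = 1048576


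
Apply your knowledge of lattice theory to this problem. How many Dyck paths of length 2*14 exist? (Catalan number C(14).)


C(n) = C(2n, n) / (n+1).
C(28, 14) = 40116600
C(14) = 40116600 / 15 = 2674440


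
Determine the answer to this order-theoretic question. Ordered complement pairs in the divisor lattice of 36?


Complement pair (a,b): a meet b = bottom, a join b = top.
Here: gcd(a,b)=1 and lcm(a,b)=36, i.e. a*b=36 with a,b coprime.
Pairs found: (1,36), (4,9), (9,4), (36,1)
Total ordered pairs: 4


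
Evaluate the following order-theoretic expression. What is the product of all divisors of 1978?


Divisors of 1978: [1, 2, 23, 43, 46, 86, 989, 1978]
Product = n^(d(n)/2) = 1978^(8/2)
Product = 15307531050256


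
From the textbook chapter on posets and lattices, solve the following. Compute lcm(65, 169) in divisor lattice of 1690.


In a divisor lattice, join = lcm (least common multiple).
gcd(65,169) = 13
lcm(65,169) = 65*169/gcd = 10985/13 = 845


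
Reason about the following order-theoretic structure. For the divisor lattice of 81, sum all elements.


sigma(n) = sum of divisors.
Divisors of 81: [1, 3, 9, 27, 81]
Sum = 121


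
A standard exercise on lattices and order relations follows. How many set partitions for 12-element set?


B(n) = number of set partitions of an n-element set.
B(n) satisfies the recurrence: B(n+1) = sum_k C(n,k)*B(k).
B(12) = 4213597


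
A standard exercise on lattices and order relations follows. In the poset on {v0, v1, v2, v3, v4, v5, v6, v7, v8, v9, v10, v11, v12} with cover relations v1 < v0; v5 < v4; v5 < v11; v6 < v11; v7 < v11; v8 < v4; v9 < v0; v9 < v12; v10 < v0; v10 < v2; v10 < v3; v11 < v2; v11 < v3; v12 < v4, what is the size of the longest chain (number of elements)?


A chain is a totally ordered subset; we count the number of elements in a maximum chain.
Compute, for each element x, the size of the longest chain ending at x:
  v1: 1
  v5: 1
  v6: 1
  v7: 1
  v8: 1
  v9: 1
  ...
A maximum chain: v5 < v11 < v2
Number of elements in the longest chain: 3


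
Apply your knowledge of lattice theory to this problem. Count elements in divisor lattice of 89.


Divisors of 89: [1, 89]
Count: 2


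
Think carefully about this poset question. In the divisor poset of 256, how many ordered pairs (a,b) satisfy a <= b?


The order relation is {(a,b) : a <= b}, reflexive so it includes (a,a).
Examples: (1,1), (1,128), (1,16), (1,2), (1,256), ...
Total ordered pairs: 45


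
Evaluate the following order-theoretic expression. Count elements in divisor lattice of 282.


Divisors of 282: [1, 2, 3, 6, 47, 94, 141, 282]
Count: 8


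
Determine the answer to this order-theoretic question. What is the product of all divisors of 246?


Divisors of 246: [1, 2, 3, 6, 41, 82, 123, 246]
Product = n^(d(n)/2) = 246^(8/2)
Product = 3662186256


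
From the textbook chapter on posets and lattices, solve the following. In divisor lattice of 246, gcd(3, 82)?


Meet=gcd.
gcd(3,82)=1


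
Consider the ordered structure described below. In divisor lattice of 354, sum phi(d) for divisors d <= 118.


Divisors of 354 up to 118: [1, 2, 3, 6, 59, 118]
phi values: [1, 1, 2, 2, 58, 58]
Sum = 122


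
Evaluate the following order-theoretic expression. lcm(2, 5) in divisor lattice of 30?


Join=lcm.
gcd(2,5)=1
lcm=10


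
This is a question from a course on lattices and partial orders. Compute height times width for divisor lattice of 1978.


Height = length of longest chain minus 1; width = size of largest antichain.
A maximum chain: 1 | 43 | 989 | 1978  (height 3).
A maximum antichain: {2, 23, 43}  (width 3).
Product = 3 * 3 = 9


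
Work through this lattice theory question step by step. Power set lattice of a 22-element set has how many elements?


Power set = 2^n.
2^22 = 4194304


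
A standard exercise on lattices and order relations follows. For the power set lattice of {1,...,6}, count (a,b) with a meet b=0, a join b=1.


Complement pair (a,b): a meet b = bottom, a join b = top.
Here: A intersect B = {} and A union B = {1,...,6}.
Pairs found: ({},{1,2,3,4,5,6}), ({1},{2,3,4,5,6}), ({2},{1,3,4,5,6}), ({3},{1,2,4,5,6}), ... (60 more)
Total ordered pairs: 64


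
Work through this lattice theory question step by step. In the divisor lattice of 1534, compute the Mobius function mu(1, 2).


In a divisor lattice, mu(a,b) = mu(b/a) where mu is the classical Mobius function.
b/a = 2/1 = 2
Prime factorization of 2: primes [2]
2 is squarefree with 1 prime factor(s), so mu(2) = (-1)^1 = -1


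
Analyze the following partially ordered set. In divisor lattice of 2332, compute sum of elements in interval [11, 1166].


Interval [11,1166] in divisors of 2332: [11, 22, 583, 1166]
Sum = 1782


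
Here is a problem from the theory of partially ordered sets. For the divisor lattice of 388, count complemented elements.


An element a is complemented if some b has a meet b = bottom, a join b = top.
a is complemented iff gcd(a, n/a)=1, i.e. a is a unitary divisor of 388.
Complemented elements: 1, 4, 97, 388
Count: 4


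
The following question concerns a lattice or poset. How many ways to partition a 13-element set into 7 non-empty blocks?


S(n,k) = k*S(n-1,k) + S(n-1,k-1).
S(12,7) = 627396, S(12,6) = 1323652
S(13,7) = 7*627396 + 1323652 = 4391772 + 1323652
S(13,7) = 5715424


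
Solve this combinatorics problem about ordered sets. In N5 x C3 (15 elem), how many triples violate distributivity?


Distributive law: a ^ (b v c) = (a ^ b) v (a ^ c).
Check all 15^3 = 3375 ordered triples (a,b,c).
  e.g. a=(b,0), b=(a,0), c=(c,0): lhs=(b,0) != rhs=(a,0)
  e.g. a=(b,0), b=(a,0), c=(c,1): lhs=(b,0) != rhs=(a,0)
Total violating triples: 54


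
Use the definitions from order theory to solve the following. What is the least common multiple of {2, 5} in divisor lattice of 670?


In a divisor lattice, join = lcm (least common multiple).
Compute lcm iteratively: start with first element, then lcm(current, next).
Elements: [2, 5]
lcm(2,5) = 10
Final lcm = 10


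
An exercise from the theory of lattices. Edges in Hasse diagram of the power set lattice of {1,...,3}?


A cover relation a -< b holds when a < b with no c strictly between.
Cover relations:
  {} -< {1}
  {} -< {2}
  {} -< {3}
  {1} -< {1,2}
  {1} -< {1,3}
  {2} -< {1,2}
  {2} -< {2,3}
  {3} -< {1,3}
  ...4 more
Total: 12


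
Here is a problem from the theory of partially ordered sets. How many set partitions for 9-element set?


B(n) = number of set partitions of an n-element set.
B(n) satisfies the recurrence: B(n+1) = sum_k C(n,k)*B(k).
B(9) = 21147


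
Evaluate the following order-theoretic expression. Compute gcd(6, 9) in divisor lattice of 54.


In a divisor lattice, meet = gcd (greatest common divisor).
By Euclidean algorithm or factoring: gcd(6,9) = 3


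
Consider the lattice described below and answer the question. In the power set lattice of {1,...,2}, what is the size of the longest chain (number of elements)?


A chain is a totally ordered subset; we count the number of elements in a maximum chain.
Compute, for each element x, the size of the longest chain ending at x:
  {}: 1
  {1}: 2
  {2}: 2
  {1,2}: 3
A maximum chain: {} < {1} < {1,2}
Number of elements in the longest chain: 3


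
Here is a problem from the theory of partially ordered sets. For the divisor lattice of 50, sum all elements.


sigma(n) = sum of divisors.
Divisors of 50: [1, 2, 5, 10, 25, 50]
Sum = 93


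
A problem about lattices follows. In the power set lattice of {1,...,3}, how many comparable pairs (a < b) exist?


A comparable pair {a,b} has a < b or b < a in the order.
Count unordered pairs where one element is strictly below the other.
Examples: {{},{1}}, {{},{2}}, {{},{3}}, {{},{1,2}}, ...
Total comparable pairs: 19


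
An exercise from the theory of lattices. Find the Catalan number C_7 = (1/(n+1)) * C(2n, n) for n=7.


C(n) = C(2n, n) / (n+1).
C(14, 7) = 3432
C(7) = 3432 / 8 = 429


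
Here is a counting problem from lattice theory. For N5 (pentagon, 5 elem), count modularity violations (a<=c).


Modular law: if a <= c then a v (b ^ c) = (a v b) ^ c.
Check all triples (a,b,c) with a <= c among 5 elements.
  e.g. a=a, b=c, c=b: lhs=a != rhs=b
Total violating triples: 1


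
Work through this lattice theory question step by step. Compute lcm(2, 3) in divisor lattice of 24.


In a divisor lattice, join = lcm (least common multiple).
gcd(2,3) = 1
lcm(2,3) = 2*3/gcd = 6/1 = 6


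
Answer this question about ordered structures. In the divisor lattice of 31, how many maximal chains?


A maximal chain goes from the minimum element to a maximal element via cover relations.
Counting all min-to-max paths in the cover graph.
Total maximal chains: 1


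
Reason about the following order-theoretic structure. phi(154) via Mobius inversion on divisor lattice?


phi(n) = n * prod_{p|n} (1 - 1/p).
Prime divisors of 154: [2, 7, 11]
phi(154) = 154 * (1 - 1/2) * (1 - 1/7) * (1 - 1/11)
phi(154) = 60


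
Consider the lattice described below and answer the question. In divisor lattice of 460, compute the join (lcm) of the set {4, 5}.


In a divisor lattice, join = lcm (least common multiple).
Compute lcm iteratively: start with first element, then lcm(current, next).
Elements: [4, 5]
lcm(4,5) = 20
Final lcm = 20


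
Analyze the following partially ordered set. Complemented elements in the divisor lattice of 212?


An element a is complemented if some b has a meet b = bottom, a join b = top.
a is complemented iff gcd(a, n/a)=1, i.e. a is a unitary divisor of 212.
Complemented elements: 1, 4, 53, 212
Count: 4


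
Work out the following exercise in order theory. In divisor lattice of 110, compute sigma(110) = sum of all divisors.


sigma(n) = sum of divisors.
Divisors of 110: [1, 2, 5, 10, 11, 22, 55, 110]
Sum = 216


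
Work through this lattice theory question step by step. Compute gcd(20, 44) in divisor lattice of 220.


In a divisor lattice, meet = gcd (greatest common divisor).
By Euclidean algorithm or factoring: gcd(20,44) = 4


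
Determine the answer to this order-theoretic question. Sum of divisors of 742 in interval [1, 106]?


Interval [1,106] in divisors of 742: [1, 2, 53, 106]
Sum = 162


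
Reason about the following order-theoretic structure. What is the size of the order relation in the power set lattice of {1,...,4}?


The order relation is {(a,b) : a <= b}, reflexive so it includes (a,a).
Examples: ({},{}), ({},{1,2}), ({},{1,2,3}), ({},{1,2,3,4}), ({},{1,2,4}), ...
Total ordered pairs: 81


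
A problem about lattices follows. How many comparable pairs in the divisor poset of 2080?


A comparable pair {a,b} has a < b or b < a in the order.
Count unordered pairs where one element is strictly below the other.
Examples: {1,2}, {1,4}, {1,5}, {1,8}, ...
Total comparable pairs: 165


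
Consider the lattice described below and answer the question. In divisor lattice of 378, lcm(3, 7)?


Join=lcm.
gcd(3,7)=1
lcm=21


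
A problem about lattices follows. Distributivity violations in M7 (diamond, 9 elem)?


Distributive law: a ^ (b v c) = (a ^ b) v (a ^ c).
Check all 9^3 = 729 ordered triples (a,b,c).
  e.g. a=a1, b=a2, c=a3: lhs=a1 != rhs=0
  e.g. a=a1, b=a2, c=a4: lhs=a1 != rhs=0
Total violating triples: 210


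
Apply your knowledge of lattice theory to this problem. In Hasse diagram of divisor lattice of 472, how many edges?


A cover relation a -< b holds when a < b with no c strictly between.
Cover relations:
  1 -< 2
  1 -< 59
  2 -< 4
  2 -< 118
  4 -< 8
  4 -< 236
  8 -< 472
  59 -< 118
  ...2 more
Total: 10


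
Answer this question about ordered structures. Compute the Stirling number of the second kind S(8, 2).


S(n,k) = k*S(n-1,k) + S(n-1,k-1).
S(7,2) = 63, S(7,1) = 1
S(8,2) = 2*63 + 1 = 126 + 1
S(8,2) = 127


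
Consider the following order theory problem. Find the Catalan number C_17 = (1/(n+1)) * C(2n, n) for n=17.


C(n) = C(2n, n) / (n+1).
C(34, 17) = 2333606220
C(17) = 2333606220 / 18 = 129644790


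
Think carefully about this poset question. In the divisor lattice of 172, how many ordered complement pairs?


Complement pair (a,b): a meet b = bottom, a join b = top.
Here: gcd(a,b)=1 and lcm(a,b)=172, i.e. a*b=172 with a,b coprime.
Pairs found: (1,172), (4,43), (43,4), (172,1)
Total ordered pairs: 4


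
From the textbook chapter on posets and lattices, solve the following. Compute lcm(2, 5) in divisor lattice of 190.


In a divisor lattice, join = lcm (least common multiple).
gcd(2,5) = 1
lcm(2,5) = 2*5/gcd = 10/1 = 10


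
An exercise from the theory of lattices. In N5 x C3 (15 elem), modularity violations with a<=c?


Modular law: if a <= c then a v (b ^ c) = (a v b) ^ c.
Check all triples (a,b,c) with a <= c among 15 elements.
  e.g. a=(a,0), b=(c,0), c=(b,0): lhs=(a,0) != rhs=(b,0)
  e.g. a=(a,0), b=(c,1), c=(b,0): lhs=(a,0) != rhs=(b,0)
Total violating triples: 18


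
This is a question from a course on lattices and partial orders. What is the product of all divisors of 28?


Divisors of 28: [1, 2, 4, 7, 14, 28]
Product = n^(d(n)/2) = 28^(6/2)
Product = 21952


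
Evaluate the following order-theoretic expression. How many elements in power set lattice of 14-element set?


Power set = 2^n.
2^14 = 16384


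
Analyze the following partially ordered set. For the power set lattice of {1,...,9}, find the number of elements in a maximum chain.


A chain is a totally ordered subset; we count the number of elements in a maximum chain.
Compute, for each element x, the size of the longest chain ending at x:
  {}: 1
  {1}: 2
  {2}: 2
  {3}: 2
  {4}: 2
  {5}: 2
  ...
A maximum chain: {} < {1} < {1,2} < {1,2,3} < {1,2,3,4} < {1,2,3,4,5} < {1,2,3,4,5,6} < {1,2,3,4,5,6,7} < {1,2,3,4,5,6,7,8} < {1,2,3,4,5,6,7,8,9}
Number of elements in the longest chain: 10


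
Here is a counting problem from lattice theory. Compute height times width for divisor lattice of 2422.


Height = length of longest chain minus 1; width = size of largest antichain.
A maximum chain: 1 | 173 | 1211 | 2422  (height 3).
A maximum antichain: {2, 7, 173}  (width 3).
Product = 3 * 3 = 9


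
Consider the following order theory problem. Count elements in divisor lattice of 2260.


Divisors of 2260: [1, 2, 4, 5, 10, 20, 113, 226, 452, 565, 1130, 2260]
Count: 12


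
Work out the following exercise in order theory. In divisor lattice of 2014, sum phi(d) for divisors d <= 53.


Divisors of 2014 up to 53: [1, 2, 19, 38, 53]
phi values: [1, 1, 18, 18, 52]
Sum = 90


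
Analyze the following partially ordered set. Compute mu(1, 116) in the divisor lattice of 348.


In a divisor lattice, mu(a,b) = mu(b/a) where mu is the classical Mobius function.
b/a = 116/1 = 116
Prime factorization of 116: primes [2, 29]
116 is not squarefree, so mu(116) = 0


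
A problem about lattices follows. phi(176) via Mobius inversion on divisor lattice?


phi(n) = n * prod_{p|n} (1 - 1/p).
Prime divisors of 176: [2, 11]
phi(176) = 176 * (1 - 1/2) * (1 - 1/11)
phi(176) = 80


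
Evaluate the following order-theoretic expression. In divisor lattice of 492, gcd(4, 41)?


Meet=gcd.
gcd(4,41)=1


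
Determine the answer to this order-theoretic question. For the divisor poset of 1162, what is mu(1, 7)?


In a divisor lattice, mu(a,b) = mu(b/a) where mu is the classical Mobius function.
b/a = 7/1 = 7
Prime factorization of 7: primes [7]
7 is squarefree with 1 prime factor(s), so mu(7) = (-1)^1 = -1


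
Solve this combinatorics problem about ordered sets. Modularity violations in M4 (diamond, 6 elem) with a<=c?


Modular law: if a <= c then a v (b ^ c) = (a v b) ^ c.
Check all triples (a,b,c) with a <= c among 6 elements.
This lattice is modular (diamonds M_m and their chain-products are modular).
Total violating triples: 0


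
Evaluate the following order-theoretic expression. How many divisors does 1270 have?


Divisors of 1270: [1, 2, 5, 10, 127, 254, 635, 1270]
Count: 8


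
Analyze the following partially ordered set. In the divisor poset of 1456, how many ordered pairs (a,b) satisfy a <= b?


The order relation is {(a,b) : a <= b}, reflexive so it includes (a,a).
Examples: (1,1), (1,104), (1,112), (1,13), (1,14), ...
Total ordered pairs: 135


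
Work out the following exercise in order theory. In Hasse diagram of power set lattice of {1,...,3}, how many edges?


A cover relation a -< b holds when a < b with no c strictly between.
Cover relations:
  {} -< {1}
  {} -< {2}
  {} -< {3}
  {1} -< {1,2}
  {1} -< {1,3}
  {2} -< {1,2}
  {2} -< {2,3}
  {3} -< {1,3}
  ...4 more
Total: 12


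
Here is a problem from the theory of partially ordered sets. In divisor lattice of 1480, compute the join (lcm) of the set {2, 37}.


In a divisor lattice, join = lcm (least common multiple).
Compute lcm iteratively: start with first element, then lcm(current, next).
Elements: [2, 37]
lcm(2,37) = 74
Final lcm = 74


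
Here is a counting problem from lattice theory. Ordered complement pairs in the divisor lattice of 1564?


Complement pair (a,b): a meet b = bottom, a join b = top.
Here: gcd(a,b)=1 and lcm(a,b)=1564, i.e. a*b=1564 with a,b coprime.
Pairs found: (1,1564), (4,391), (17,92), (23,68), ... (4 more)
Total ordered pairs: 8


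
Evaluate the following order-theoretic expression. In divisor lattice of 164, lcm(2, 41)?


Join=lcm.
gcd(2,41)=1
lcm=82


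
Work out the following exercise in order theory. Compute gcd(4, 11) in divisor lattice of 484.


In a divisor lattice, meet = gcd (greatest common divisor).
By Euclidean algorithm or factoring: gcd(4,11) = 1


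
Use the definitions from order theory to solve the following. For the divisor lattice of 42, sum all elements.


sigma(n) = sum of divisors.
Divisors of 42: [1, 2, 3, 6, 7, 14, 21, 42]
Sum = 96


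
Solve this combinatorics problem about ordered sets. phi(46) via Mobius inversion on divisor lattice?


phi(n) = n * prod_{p|n} (1 - 1/p).
Prime divisors of 46: [2, 23]
phi(46) = 46 * (1 - 1/2) * (1 - 1/23)
phi(46) = 22


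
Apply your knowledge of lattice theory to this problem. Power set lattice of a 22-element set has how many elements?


Power set = 2^n.
2^22 = 4194304


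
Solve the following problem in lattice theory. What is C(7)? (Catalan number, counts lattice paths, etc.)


C(n) = C(2n, n) / (n+1).
C(14, 7) = 3432
C(7) = 3432 / 8 = 429


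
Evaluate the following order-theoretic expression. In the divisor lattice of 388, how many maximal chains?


A maximal chain goes from the minimum element to a maximal element via cover relations.
Counting all min-to-max paths in the cover graph.
Total maximal chains: 3


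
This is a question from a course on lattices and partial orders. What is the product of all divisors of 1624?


Divisors of 1624: [1, 2, 4, 7, 8, 14, 28, 29, 56, 58, 116, 203, 232, 406, 812, 1624]
Product = n^(d(n)/2) = 1624^(16/2)
Product = 48382488186132912853221376


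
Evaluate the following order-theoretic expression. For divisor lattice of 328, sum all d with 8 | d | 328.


Interval [8,328] in divisors of 328: [8, 328]
Sum = 336


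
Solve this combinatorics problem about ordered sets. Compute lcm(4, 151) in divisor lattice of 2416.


In a divisor lattice, join = lcm (least common multiple).
gcd(4,151) = 1
lcm(4,151) = 4*151/gcd = 604/1 = 604


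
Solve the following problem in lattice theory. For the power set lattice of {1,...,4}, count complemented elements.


An element a is complemented if some b has a meet b = bottom, a join b = top.
every subset A has complement S\A, so all elements are complemented.
Complemented elements: {}, {1}, {2}, {3}, {4}, {1,2}, ... (10 more)
Count: 16


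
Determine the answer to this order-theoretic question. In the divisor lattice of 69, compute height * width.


Height = length of longest chain minus 1; width = size of largest antichain.
A maximum chain: 1 | 23 | 69  (height 2).
A maximum antichain: {3, 23}  (width 2).
Product = 2 * 2 = 4


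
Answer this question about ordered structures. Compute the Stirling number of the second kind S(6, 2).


S(n,k) = k*S(n-1,k) + S(n-1,k-1).
S(5,2) = 15, S(5,1) = 1
S(6,2) = 2*15 + 1 = 30 + 1
S(6,2) = 31


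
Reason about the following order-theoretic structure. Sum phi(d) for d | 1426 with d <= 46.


Divisors of 1426 up to 46: [1, 2, 23, 31, 46]
phi values: [1, 1, 22, 30, 22]
Sum = 76


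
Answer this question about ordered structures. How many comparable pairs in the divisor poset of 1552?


A comparable pair {a,b} has a < b or b < a in the order.
Count unordered pairs where one element is strictly below the other.
Examples: {1,2}, {1,4}, {1,8}, {1,16}, ...
Total comparable pairs: 35


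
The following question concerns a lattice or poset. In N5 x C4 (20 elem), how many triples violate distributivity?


Distributive law: a ^ (b v c) = (a ^ b) v (a ^ c).
Check all 20^3 = 8000 ordered triples (a,b,c).
  e.g. a=(b,0), b=(a,0), c=(c,0): lhs=(b,0) != rhs=(a,0)
  e.g. a=(b,0), b=(a,0), c=(c,1): lhs=(b,0) != rhs=(a,0)
Total violating triples: 128


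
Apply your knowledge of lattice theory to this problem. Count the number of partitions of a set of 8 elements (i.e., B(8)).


B(n) = number of set partitions of an n-element set.
B(n) satisfies the recurrence: B(n+1) = sum_k C(n,k)*B(k).
B(8) = 4140


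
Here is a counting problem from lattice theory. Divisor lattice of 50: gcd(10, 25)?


Meet=gcd.
gcd(10,25)=5


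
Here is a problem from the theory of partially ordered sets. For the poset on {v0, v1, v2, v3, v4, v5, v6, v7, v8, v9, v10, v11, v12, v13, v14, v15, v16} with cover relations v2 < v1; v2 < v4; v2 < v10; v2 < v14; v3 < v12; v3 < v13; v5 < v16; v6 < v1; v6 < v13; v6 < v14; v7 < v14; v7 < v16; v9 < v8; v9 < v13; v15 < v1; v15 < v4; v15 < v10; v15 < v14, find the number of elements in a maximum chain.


A chain is a totally ordered subset; we count the number of elements in a maximum chain.
Compute, for each element x, the size of the longest chain ending at x:
  v0: 1
  v2: 1
  v3: 1
  v5: 1
  v6: 1
  v7: 1
  ...
A maximum chain: v2 < v1
Number of elements in the longest chain: 2


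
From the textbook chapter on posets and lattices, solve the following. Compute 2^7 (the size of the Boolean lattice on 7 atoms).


Power set = 2^n.
2^7 = 128


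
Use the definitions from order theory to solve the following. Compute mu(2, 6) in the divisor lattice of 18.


In a divisor lattice, mu(a,b) = mu(b/a) where mu is the classical Mobius function.
b/a = 6/2 = 3
Prime factorization of 3: primes [3]
3 is squarefree with 1 prime factor(s), so mu(3) = (-1)^1 = -1


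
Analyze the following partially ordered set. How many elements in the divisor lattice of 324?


Divisors of 324: [1, 2, 3, 4, 6, 9, 12, 18, 27, 36, 54, 81, 108, 162, 324]
Count: 15


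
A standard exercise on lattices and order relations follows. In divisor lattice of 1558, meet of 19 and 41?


In a divisor lattice, meet = gcd (greatest common divisor).
By Euclidean algorithm or factoring: gcd(19,41) = 1


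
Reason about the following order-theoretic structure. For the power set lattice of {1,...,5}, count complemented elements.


An element a is complemented if some b has a meet b = bottom, a join b = top.
every subset A has complement S\A, so all elements are complemented.
Complemented elements: {}, {1}, {2}, {3}, {4}, {5}, ... (26 more)
Count: 32


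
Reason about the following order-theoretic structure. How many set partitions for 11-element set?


B(n) = number of set partitions of an n-element set.
B(n) satisfies the recurrence: B(n+1) = sum_k C(n,k)*B(k).
B(11) = 678570


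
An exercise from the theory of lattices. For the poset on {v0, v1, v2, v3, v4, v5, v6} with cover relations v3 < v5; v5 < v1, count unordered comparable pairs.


A comparable pair {a,b} has a < b or b < a in the order.
Count unordered pairs where one element is strictly below the other.
Examples: {v1,v3}, {v1,v5}, {v3,v5}
Total comparable pairs: 3


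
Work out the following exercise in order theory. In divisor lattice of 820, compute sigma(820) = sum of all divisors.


sigma(n) = sum of divisors.
Divisors of 820: [1, 2, 4, 5, 10, 20, 41, 82, 164, 205, 410, 820]
Sum = 1764


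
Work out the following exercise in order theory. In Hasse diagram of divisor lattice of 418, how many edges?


A cover relation a -< b holds when a < b with no c strictly between.
Cover relations:
  1 -< 2
  1 -< 11
  1 -< 19
  2 -< 22
  2 -< 38
  11 -< 22
  11 -< 209
  19 -< 38
  ...4 more
Total: 12


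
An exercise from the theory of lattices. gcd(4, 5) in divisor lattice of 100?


Meet=gcd.
gcd(4,5)=1


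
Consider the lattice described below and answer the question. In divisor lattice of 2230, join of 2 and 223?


In a divisor lattice, join = lcm (least common multiple).
gcd(2,223) = 1
lcm(2,223) = 2*223/gcd = 446/1 = 446


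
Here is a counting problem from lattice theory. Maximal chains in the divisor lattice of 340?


A maximal chain goes from the minimum element to a maximal element via cover relations.
Counting all min-to-max paths in the cover graph.
Total maximal chains: 12


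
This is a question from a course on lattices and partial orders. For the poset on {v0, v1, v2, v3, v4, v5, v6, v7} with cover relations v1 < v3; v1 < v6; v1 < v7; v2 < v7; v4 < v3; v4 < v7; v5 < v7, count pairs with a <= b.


The order relation is {(a,b) : a <= b}, reflexive so it includes (a,a).
Examples: (v0,v0), (v1,v1), (v1,v3), (v1,v6), (v1,v7), ...
Total ordered pairs: 15


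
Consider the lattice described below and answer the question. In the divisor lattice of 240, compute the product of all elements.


Divisors of 240: [1, 2, 3, 4, 5, 6, 8, 10, 12, 15, 16, 20, 24, 30, 40, 48, 60, 80, 120, 240]
Product = n^(d(n)/2) = 240^(20/2)
Product = 634033809653760000000000


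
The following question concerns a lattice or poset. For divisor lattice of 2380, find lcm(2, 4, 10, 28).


In a divisor lattice, join = lcm (least common multiple).
Compute lcm iteratively: start with first element, then lcm(current, next).
Elements: [2, 4, 10, 28]
lcm(2,4) = 4
lcm(4,10) = 20
lcm(20,28) = 140
Final lcm = 140


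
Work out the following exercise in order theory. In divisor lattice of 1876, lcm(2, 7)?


Join=lcm.
gcd(2,7)=1
lcm=14


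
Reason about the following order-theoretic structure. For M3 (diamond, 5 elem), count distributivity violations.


Distributive law: a ^ (b v c) = (a ^ b) v (a ^ c).
Check all 5^3 = 125 ordered triples (a,b,c).
  e.g. a=a1, b=a2, c=a3: lhs=a1 != rhs=0
  e.g. a=a1, b=a3, c=a2: lhs=a1 != rhs=0
Total violating triples: 6


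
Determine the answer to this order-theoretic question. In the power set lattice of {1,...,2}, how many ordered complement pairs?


Complement pair (a,b): a meet b = bottom, a join b = top.
Here: A intersect B = {} and A union B = {1,...,2}.
Pairs found: ({},{1,2}), ({1},{2}), ({2},{1}), ({1,2},{})
Total ordered pairs: 4


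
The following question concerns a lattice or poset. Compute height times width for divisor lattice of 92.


Height = length of longest chain minus 1; width = size of largest antichain.
A maximum chain: 1 | 23 | 46 | 92  (height 3).
A maximum antichain: {2, 23}  (width 2).
Product = 3 * 2 = 6


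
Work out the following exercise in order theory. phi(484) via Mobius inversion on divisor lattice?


phi(n) = n * prod_{p|n} (1 - 1/p).
Prime divisors of 484: [2, 11]
phi(484) = 484 * (1 - 1/2) * (1 - 1/11)
phi(484) = 220


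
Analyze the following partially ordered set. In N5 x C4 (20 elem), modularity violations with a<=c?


Modular law: if a <= c then a v (b ^ c) = (a v b) ^ c.
Check all triples (a,b,c) with a <= c among 20 elements.
  e.g. a=(a,0), b=(c,0), c=(b,0): lhs=(a,0) != rhs=(b,0)
  e.g. a=(a,0), b=(c,1), c=(b,0): lhs=(a,0) != rhs=(b,0)
Total violating triples: 40


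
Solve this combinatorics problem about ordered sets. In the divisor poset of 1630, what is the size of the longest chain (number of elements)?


A chain is a totally ordered subset; we count the number of elements in a maximum chain.
Compute, for each element x, the size of the longest chain ending at x:
  1: 1
  2: 2
  5: 2
  163: 2
  10: 3
  326: 3
  ...
A maximum chain: 1 < 2 < 10 < 1630
Number of elements in the longest chain: 4


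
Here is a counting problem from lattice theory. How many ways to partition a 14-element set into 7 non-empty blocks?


S(n,k) = k*S(n-1,k) + S(n-1,k-1).
S(13,7) = 5715424, S(13,6) = 9321312
S(14,7) = 7*5715424 + 9321312 = 40007968 + 9321312
S(14,7) = 49329280


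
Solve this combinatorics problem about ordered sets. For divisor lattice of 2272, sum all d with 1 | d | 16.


Interval [1,16] in divisors of 2272: [1, 2, 4, 8, 16]
Sum = 31


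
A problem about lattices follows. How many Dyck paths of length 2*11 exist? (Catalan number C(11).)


C(n) = C(2n, n) / (n+1).
C(22, 11) = 705432
C(11) = 705432 / 12 = 58786


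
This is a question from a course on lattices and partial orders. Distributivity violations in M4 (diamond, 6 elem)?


Distributive law: a ^ (b v c) = (a ^ b) v (a ^ c).
Check all 6^3 = 216 ordered triples (a,b,c).
  e.g. a=a1, b=a2, c=a3: lhs=a1 != rhs=0
  e.g. a=a1, b=a2, c=a4: lhs=a1 != rhs=0
Total violating triples: 24


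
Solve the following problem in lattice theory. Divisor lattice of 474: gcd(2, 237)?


Meet=gcd.
gcd(2,237)=1


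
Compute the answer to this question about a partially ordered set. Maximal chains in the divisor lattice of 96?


A maximal chain goes from the minimum element to a maximal element via cover relations.
Counting all min-to-max paths in the cover graph.
Total maximal chains: 6


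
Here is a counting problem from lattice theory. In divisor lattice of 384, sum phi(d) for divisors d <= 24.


Divisors of 384 up to 24: [1, 2, 3, 4, 6, 8, 12, 16, 24]
phi values: [1, 1, 2, 2, 2, 4, 4, 8, 8]
Sum = 32


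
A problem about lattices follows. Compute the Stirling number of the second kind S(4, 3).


S(n,k) = k*S(n-1,k) + S(n-1,k-1).
S(3,3) = 1, S(3,2) = 3
S(4,3) = 3*1 + 3 = 3 + 3
S(4,3) = 6


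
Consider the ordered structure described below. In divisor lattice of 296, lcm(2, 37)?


Join=lcm.
gcd(2,37)=1
lcm=74


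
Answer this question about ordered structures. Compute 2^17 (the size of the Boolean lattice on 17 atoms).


Power set = 2^n.
2^17 = 131072
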